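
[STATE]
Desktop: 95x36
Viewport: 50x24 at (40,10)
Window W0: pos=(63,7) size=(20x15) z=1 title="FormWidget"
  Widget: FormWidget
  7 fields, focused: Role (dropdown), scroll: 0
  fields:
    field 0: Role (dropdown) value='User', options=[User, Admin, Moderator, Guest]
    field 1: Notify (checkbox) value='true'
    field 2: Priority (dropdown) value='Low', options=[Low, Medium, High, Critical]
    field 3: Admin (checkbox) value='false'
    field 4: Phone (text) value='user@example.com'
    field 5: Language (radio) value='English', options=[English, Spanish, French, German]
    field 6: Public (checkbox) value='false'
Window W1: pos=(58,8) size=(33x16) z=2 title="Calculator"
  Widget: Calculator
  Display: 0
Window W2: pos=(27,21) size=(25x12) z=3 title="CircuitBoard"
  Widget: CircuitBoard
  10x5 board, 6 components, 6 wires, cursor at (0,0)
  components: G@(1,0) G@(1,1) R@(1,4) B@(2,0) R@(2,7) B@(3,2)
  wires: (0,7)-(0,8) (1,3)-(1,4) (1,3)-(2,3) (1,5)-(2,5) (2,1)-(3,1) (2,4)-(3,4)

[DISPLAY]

                  ┠───────────────────────────────
                  ┃                              0
                  ┃┌───┬───┬───┬───┐              
                  ┃│ 7 │ 8 │ 9 │ ÷ │              
                  ┃├───┼───┼───┼───┤              
                  ┃│ 4 │ 5 │ 6 │ × │              
                  ┃├───┼───┼───┼───┤              
                  ┃│ 1 │ 2 │ 3 │ - │              
                  ┃├───┼───┼───┼───┤              
                  ┃│ 0 │ . │ = │ + │              
                  ┃├───┼───┼───┼───┤              
━━━━━━━━━━━┓      ┃│ C │ MC│ MR│ M+│              
d          ┃      ┃└───┴───┴───┴───┘              
───────────┨      ┗━━━━━━━━━━━━━━━━━━━━━━━━━━━━━━━
 5 6 7 8 9 ┃                                      
           ┃                                      
           ┃                                      
    · ─ R  ┃                                      
    │      ┃                                      
    ·   ·  ┃                                      
        │  ┃                                      
B       ·  ┃                                      
━━━━━━━━━━━┛                                      
                                                  


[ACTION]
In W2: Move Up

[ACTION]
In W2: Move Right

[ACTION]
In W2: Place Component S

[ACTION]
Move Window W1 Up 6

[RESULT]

                  ┃├───┼───┼───┼───┤              
                  ┃│ 1 │ 2 │ 3 │ - │              
                  ┃├───┼───┼───┼───┤              
                  ┃│ 0 │ . │ = │ + │              
                  ┃├───┼───┼───┼───┤              
                  ┃│ C │ MC│ MR│ M+│              
                  ┃└───┴───┴───┴───┘              
                  ┗━━━━━━━━━━━━━━━━━━━━━━━━━━━━━━━
                       ┃                  ┃       
                       ┃                  ┃       
                       ┃                  ┃       
━━━━━━━━━━━┓           ┗━━━━━━━━━━━━━━━━━━┛       
d          ┃                                      
───────────┨                                      
 5 6 7 8 9 ┃                                      
           ┃                                      
           ┃                                      
    · ─ R  ┃                                      
    │      ┃                                      
    ·   ·  ┃                                      
        │  ┃                                      
B       ·  ┃                                      
━━━━━━━━━━━┛                                      
                                                  


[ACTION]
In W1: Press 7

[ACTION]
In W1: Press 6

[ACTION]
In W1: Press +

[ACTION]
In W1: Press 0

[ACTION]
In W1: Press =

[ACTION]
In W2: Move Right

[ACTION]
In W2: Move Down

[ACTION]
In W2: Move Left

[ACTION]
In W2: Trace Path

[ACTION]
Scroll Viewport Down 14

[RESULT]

                  ┃├───┼───┼───┼───┤              
                  ┃│ 0 │ . │ = │ + │              
                  ┃├───┼───┼───┼───┤              
                  ┃│ C │ MC│ MR│ M+│              
                  ┃└───┴───┴───┴───┘              
                  ┗━━━━━━━━━━━━━━━━━━━━━━━━━━━━━━━
                       ┃                  ┃       
                       ┃                  ┃       
                       ┃                  ┃       
━━━━━━━━━━━┓           ┗━━━━━━━━━━━━━━━━━━┛       
d          ┃                                      
───────────┨                                      
 5 6 7 8 9 ┃                                      
           ┃                                      
           ┃                                      
    · ─ R  ┃                                      
    │      ┃                                      
    ·   ·  ┃                                      
        │  ┃                                      
B       ·  ┃                                      
━━━━━━━━━━━┛                                      
                                                  
                                                  
                                                  


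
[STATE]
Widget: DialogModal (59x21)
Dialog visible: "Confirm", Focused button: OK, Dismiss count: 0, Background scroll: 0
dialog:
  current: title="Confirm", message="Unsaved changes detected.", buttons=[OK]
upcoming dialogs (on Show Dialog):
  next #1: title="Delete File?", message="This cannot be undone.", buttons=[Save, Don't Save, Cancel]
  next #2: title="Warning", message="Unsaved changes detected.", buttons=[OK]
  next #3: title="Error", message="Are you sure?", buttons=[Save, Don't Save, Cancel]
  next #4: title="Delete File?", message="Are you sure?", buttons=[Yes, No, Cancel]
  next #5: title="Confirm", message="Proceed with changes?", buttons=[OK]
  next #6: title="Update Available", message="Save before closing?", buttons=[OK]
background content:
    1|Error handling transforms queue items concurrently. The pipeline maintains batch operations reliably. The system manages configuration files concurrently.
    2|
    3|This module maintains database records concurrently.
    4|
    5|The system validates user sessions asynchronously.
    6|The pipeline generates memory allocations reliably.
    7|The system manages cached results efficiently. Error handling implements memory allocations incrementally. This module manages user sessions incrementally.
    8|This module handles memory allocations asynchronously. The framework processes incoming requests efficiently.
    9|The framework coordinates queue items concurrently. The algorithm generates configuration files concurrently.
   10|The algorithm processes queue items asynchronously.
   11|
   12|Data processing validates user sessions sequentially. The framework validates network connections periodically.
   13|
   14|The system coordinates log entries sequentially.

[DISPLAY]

Error handling transforms queue items concurrently. The pip
                                                           
This module maintains database records concurrently.       
                                                           
The system validates user sessions asynchronously.         
The pipeline generates memory allocations reliably.        
The system manages cached results efficiently. Error handli
This module handles memory allocations asynchronously. The 
The framework c┌───────────────────────────┐rently. The alg
The algorithm p│          Confirm          │nously.        
               │ Unsaved changes detected. │               
Data processing│            [OK]           │entially. The f
               └───────────────────────────┘               
The system coordinates log entries sequentially.           
                                                           
                                                           
                                                           
                                                           
                                                           
                                                           
                                                           


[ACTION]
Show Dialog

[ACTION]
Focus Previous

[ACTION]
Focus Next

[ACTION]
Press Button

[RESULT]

Error handling transforms queue items concurrently. The pip
                                                           
This module maintains database records concurrently.       
                                                           
The system validates user sessions asynchronously.         
The pipeline generates memory allocations reliably.        
The system manages cached results efficiently. Error handli
This module handles memory allocations asynchronously. The 
The framework coordinates queue items concurrently. The alg
The algorithm processes queue items asynchronously.        
                                                           
Data processing validates user sessions sequentially. The f
                                                           
The system coordinates log entries sequentially.           
                                                           
                                                           
                                                           
                                                           
                                                           
                                                           
                                                           


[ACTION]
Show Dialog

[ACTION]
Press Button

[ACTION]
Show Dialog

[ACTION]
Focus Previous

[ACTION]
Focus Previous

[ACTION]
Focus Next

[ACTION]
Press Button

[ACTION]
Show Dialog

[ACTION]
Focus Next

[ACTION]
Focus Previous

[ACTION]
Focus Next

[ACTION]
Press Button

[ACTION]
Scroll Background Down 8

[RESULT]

The framework coordinates queue items concurrently. The alg
The algorithm processes queue items asynchronously.        
                                                           
Data processing validates user sessions sequentially. The f
                                                           
The system coordinates log entries sequentially.           
                                                           
                                                           
                                                           
                                                           
                                                           
                                                           
                                                           
                                                           
                                                           
                                                           
                                                           
                                                           
                                                           
                                                           
                                                           


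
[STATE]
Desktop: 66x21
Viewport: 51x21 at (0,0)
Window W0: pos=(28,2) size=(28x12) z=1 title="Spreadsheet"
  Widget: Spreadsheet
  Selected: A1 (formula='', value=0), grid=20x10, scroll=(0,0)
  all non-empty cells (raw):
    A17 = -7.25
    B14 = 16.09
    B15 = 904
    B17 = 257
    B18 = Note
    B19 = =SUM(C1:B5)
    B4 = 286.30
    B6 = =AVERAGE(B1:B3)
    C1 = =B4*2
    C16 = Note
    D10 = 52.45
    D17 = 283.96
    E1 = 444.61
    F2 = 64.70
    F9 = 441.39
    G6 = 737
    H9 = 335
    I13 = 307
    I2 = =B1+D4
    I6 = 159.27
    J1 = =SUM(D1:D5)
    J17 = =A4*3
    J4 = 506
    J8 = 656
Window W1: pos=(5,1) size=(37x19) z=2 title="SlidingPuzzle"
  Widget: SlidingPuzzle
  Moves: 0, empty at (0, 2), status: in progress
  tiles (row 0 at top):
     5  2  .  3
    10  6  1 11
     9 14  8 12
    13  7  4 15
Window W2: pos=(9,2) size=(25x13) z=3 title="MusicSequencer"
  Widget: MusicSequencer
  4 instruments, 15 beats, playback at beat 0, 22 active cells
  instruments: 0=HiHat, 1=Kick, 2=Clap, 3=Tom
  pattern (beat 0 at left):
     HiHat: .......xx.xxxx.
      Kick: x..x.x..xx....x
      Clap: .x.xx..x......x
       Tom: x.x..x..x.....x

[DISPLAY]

                                                   
     ┏━━━━━━━━━━━━━━━━━━━━━━━━━━━━━━━━━━━┓         
     ┃ Sl┏━━━━━━━━━━━━━━━━━━━━━━━┓       ┃━━━━━━━━━
     ┠───┃ MusicSequencer        ┃───────┨         
     ┃┌──┠───────────────────────┨       ┃─────────
     ┃│  ┃      ▼12345678901234  ┃       ┃         
     ┃├──┃ HiHat·······██·████·  ┃       ┃  B      
     ┃│ 1┃  Kick█··█·█··██····█  ┃       ┃---------
     ┃├──┃  Clap·█·██··█······█  ┃       ┃      0  
     ┃│  ┃   Tom█·█··█··█·····█  ┃       ┃      0  
     ┃├──┃                       ┃       ┃      0  
     ┃│ 1┃                       ┃       ┃ 286.30  
     ┃└──┃                       ┃       ┃      0  
     ┃Mov┃                       ┃       ┃━━━━━━━━━
     ┃   ┗━━━━━━━━━━━━━━━━━━━━━━━┛       ┃         
     ┃                                   ┃         
     ┃                                   ┃         
     ┃                                   ┃         
     ┃                                   ┃         
     ┗━━━━━━━━━━━━━━━━━━━━━━━━━━━━━━━━━━━┛         
                                                   


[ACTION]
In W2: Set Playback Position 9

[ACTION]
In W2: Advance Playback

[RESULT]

                                                   
     ┏━━━━━━━━━━━━━━━━━━━━━━━━━━━━━━━━━━━┓         
     ┃ Sl┏━━━━━━━━━━━━━━━━━━━━━━━┓       ┃━━━━━━━━━
     ┠───┃ MusicSequencer        ┃───────┨         
     ┃┌──┠───────────────────────┨       ┃─────────
     ┃│  ┃      0123456789▼1234  ┃       ┃         
     ┃├──┃ HiHat·······██·████·  ┃       ┃  B      
     ┃│ 1┃  Kick█··█·█··██····█  ┃       ┃---------
     ┃├──┃  Clap·█·██··█······█  ┃       ┃      0  
     ┃│  ┃   Tom█·█··█··█·····█  ┃       ┃      0  
     ┃├──┃                       ┃       ┃      0  
     ┃│ 1┃                       ┃       ┃ 286.30  
     ┃└──┃                       ┃       ┃      0  
     ┃Mov┃                       ┃       ┃━━━━━━━━━
     ┃   ┗━━━━━━━━━━━━━━━━━━━━━━━┛       ┃         
     ┃                                   ┃         
     ┃                                   ┃         
     ┃                                   ┃         
     ┃                                   ┃         
     ┗━━━━━━━━━━━━━━━━━━━━━━━━━━━━━━━━━━━┛         
                                                   


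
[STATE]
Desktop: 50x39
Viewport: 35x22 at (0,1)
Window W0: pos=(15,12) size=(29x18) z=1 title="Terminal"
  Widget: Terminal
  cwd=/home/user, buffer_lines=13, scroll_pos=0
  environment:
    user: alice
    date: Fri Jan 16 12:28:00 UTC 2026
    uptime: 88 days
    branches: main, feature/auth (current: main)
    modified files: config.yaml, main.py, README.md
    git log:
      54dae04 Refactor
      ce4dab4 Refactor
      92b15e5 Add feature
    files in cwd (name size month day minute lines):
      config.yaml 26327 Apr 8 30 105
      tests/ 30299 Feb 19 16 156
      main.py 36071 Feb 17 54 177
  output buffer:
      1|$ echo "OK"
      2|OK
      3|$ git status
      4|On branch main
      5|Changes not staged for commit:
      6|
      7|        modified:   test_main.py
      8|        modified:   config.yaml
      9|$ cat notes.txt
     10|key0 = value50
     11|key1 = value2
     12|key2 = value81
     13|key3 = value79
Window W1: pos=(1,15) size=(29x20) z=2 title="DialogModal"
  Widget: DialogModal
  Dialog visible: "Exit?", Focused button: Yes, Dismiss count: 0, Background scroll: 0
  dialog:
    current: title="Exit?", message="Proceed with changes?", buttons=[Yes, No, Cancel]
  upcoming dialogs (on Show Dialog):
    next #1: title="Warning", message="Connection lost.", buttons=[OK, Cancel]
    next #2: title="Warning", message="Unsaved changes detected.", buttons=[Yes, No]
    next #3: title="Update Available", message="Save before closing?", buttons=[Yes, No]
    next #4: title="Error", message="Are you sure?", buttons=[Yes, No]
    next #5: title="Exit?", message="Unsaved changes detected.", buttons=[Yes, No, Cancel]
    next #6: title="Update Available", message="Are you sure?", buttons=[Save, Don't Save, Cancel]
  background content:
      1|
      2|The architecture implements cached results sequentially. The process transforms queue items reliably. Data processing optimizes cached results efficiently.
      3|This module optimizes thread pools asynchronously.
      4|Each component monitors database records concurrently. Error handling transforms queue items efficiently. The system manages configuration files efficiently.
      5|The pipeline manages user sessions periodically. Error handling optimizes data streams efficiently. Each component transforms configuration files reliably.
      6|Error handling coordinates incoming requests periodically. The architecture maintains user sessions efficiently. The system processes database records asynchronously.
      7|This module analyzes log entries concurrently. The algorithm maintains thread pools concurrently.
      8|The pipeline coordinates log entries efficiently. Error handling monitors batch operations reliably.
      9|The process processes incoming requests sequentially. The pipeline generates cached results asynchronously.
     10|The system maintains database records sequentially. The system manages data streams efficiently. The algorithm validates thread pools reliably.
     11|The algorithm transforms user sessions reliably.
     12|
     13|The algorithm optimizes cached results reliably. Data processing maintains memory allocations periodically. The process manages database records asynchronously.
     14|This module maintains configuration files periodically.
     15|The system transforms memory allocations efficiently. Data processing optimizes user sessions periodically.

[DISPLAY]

                                   
                                   
                                   
                                   
                                   
                                   
                                   
                                   
                                   
                                   
                                   
               ┏━━━━━━━━━━━━━━━━━━━
               ┃ Terminal          
               ┠───────────────────
 ┏━━━━━━━━━━━━━━━━━━━━━━━━━━━┓     
 ┃ DialogModal               ┃     
 ┠───────────────────────────┨     
 ┃                           ┃     
 ┃The architecture implements┃aged 
 ┃This module optimizes threa┃     
 ┃Each component monitors dat┃ed:  
 ┃The pipeline manages user s┃ed:  


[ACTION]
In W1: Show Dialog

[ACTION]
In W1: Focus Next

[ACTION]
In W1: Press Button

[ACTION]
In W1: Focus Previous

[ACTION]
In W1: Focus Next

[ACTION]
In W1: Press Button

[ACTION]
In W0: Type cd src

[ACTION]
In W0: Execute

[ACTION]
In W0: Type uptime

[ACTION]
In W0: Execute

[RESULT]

                                   
                                   
                                   
                                   
                                   
                                   
                                   
                                   
                                   
                                   
                                   
               ┏━━━━━━━━━━━━━━━━━━━
               ┃ Terminal          
               ┠───────────────────
 ┏━━━━━━━━━━━━━━━━━━━━━━━━━━━┓aged 
 ┃ DialogModal               ┃     
 ┠───────────────────────────┨ed:  
 ┃                           ┃ed:  
 ┃The architecture implements┃t    
 ┃This module optimizes threa┃     
 ┃Each component monitors dat┃     
 ┃The pipeline manages user s┃     


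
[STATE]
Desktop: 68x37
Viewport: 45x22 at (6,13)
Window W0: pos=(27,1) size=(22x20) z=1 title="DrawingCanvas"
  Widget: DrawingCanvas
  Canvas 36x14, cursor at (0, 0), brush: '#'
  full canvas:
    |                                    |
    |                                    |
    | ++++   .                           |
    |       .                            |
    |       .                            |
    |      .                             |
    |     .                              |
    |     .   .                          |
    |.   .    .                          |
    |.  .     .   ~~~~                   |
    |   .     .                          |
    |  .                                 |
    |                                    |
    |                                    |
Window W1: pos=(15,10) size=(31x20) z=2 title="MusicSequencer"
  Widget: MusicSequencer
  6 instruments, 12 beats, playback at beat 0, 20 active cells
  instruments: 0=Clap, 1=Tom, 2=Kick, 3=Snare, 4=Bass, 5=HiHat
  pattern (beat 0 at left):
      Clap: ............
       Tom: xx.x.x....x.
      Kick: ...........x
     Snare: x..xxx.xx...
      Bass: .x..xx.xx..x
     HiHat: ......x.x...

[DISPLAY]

         ┃      ▼12345678901           ┃  ┃  
         ┃  Clap············           ┃  ┃  
         ┃   Tom██·█·█····█·           ┃  ┃  
         ┃  Kick···········█           ┃  ┃  
         ┃ Snare█··███·██···           ┃  ┃  
         ┃  Bass·█··██·██··█           ┃  ┃  
         ┃ HiHat······█·█···           ┃  ┃  
         ┃                             ┃━━┛  
         ┃                             ┃     
         ┃                             ┃     
         ┃                             ┃     
         ┃                             ┃     
         ┃                             ┃     
         ┃                             ┃     
         ┃                             ┃     
         ┃                             ┃     
         ┗━━━━━━━━━━━━━━━━━━━━━━━━━━━━━┛     
                                             
                                             
                                             
                                             
                                             


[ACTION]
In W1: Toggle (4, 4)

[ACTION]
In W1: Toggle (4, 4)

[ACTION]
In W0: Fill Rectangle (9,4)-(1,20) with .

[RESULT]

         ┃      ▼12345678901           ┃..┃  
         ┃  Clap············           ┃  ┃  
         ┃   Tom██·█·█····█·           ┃  ┃  
         ┃  Kick···········█           ┃  ┃  
         ┃ Snare█··███·██···           ┃  ┃  
         ┃  Bass·█··██·██··█           ┃  ┃  
         ┃ HiHat······█·█···           ┃  ┃  
         ┃                             ┃━━┛  
         ┃                             ┃     
         ┃                             ┃     
         ┃                             ┃     
         ┃                             ┃     
         ┃                             ┃     
         ┃                             ┃     
         ┃                             ┃     
         ┃                             ┃     
         ┗━━━━━━━━━━━━━━━━━━━━━━━━━━━━━┛     
                                             
                                             
                                             
                                             
                                             


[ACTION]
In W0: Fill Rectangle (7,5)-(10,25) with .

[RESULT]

         ┃      ▼12345678901           ┃..┃  
         ┃  Clap············           ┃..┃  
         ┃   Tom██·█·█····█·           ┃  ┃  
         ┃  Kick···········█           ┃  ┃  
         ┃ Snare█··███·██···           ┃  ┃  
         ┃  Bass·█··██·██··█           ┃  ┃  
         ┃ HiHat······█·█···           ┃  ┃  
         ┃                             ┃━━┛  
         ┃                             ┃     
         ┃                             ┃     
         ┃                             ┃     
         ┃                             ┃     
         ┃                             ┃     
         ┃                             ┃     
         ┃                             ┃     
         ┃                             ┃     
         ┗━━━━━━━━━━━━━━━━━━━━━━━━━━━━━┛     
                                             
                                             
                                             
                                             
                                             


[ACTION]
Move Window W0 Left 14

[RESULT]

       ┃.┃      ▼12345678901           ┃     
       ┃ ┃  Clap············           ┃     
       ┃ ┃   Tom██·█·█····█·           ┃     
       ┃ ┃  Kick···········█           ┃     
       ┃ ┃ Snare█··███·██···           ┃     
       ┃ ┃  Bass·█··██·██··█           ┃     
       ┃ ┃ HiHat······█·█···           ┃     
       ┗━┃                             ┃     
         ┃                             ┃     
         ┃                             ┃     
         ┃                             ┃     
         ┃                             ┃     
         ┃                             ┃     
         ┃                             ┃     
         ┃                             ┃     
         ┃                             ┃     
         ┗━━━━━━━━━━━━━━━━━━━━━━━━━━━━━┛     
                                             
                                             
                                             
                                             
                                             


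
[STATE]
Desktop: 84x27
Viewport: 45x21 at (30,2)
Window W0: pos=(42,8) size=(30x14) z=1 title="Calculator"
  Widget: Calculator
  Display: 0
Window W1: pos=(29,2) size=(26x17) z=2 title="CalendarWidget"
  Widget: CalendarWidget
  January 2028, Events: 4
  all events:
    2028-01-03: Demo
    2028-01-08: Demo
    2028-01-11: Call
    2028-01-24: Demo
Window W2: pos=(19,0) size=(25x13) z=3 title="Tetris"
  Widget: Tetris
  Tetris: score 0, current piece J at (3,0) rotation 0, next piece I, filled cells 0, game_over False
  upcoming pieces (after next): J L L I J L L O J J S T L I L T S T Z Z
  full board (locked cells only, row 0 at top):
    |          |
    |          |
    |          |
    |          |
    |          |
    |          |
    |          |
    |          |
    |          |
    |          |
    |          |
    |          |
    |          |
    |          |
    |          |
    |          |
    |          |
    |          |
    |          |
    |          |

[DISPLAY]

─────────────┨━━━━━━━━━━┓                    
│Next:       ┃t         ┃                    
│████        ┃──────────┨                    
│            ┃2028      ┃                    
│            ┃ Sa Su    ┃                    
│            ┃  1  2    ┃                    
│            ┃7  8*  9  ┃━━━━━━━━━━━━━━━━┓   
│Score:      ┃4 15 16   ┃                ┃   
│0           ┃ 22 23    ┃────────────────┨   
│            ┃8 29 30   ┃               0┃   
━━━━━━━━━━━━━┛          ┃┬───┐           ┃   
                        ┃│ ÷ │           ┃   
                        ┃┼───┤           ┃   
                        ┃│ × │           ┃   
                        ┃┼───┤           ┃   
                        ┃│ - │           ┃   
━━━━━━━━━━━━━━━━━━━━━━━━┛┼───┤           ┃   
            ┃│ 0 │ . │ = │ + │           ┃   
            ┃└───┴───┴───┴───┘           ┃   
            ┗━━━━━━━━━━━━━━━━━━━━━━━━━━━━┛   
                                             


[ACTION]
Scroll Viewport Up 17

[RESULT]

━━━━━━━━━━━━━┓                               
             ┃                               
─────────────┨━━━━━━━━━━┓                    
│Next:       ┃t         ┃                    
│████        ┃──────────┨                    
│            ┃2028      ┃                    
│            ┃ Sa Su    ┃                    
│            ┃  1  2    ┃                    
│            ┃7  8*  9  ┃━━━━━━━━━━━━━━━━┓   
│Score:      ┃4 15 16   ┃                ┃   
│0           ┃ 22 23    ┃────────────────┨   
│            ┃8 29 30   ┃               0┃   
━━━━━━━━━━━━━┛          ┃┬───┐           ┃   
                        ┃│ ÷ │           ┃   
                        ┃┼───┤           ┃   
                        ┃│ × │           ┃   
                        ┃┼───┤           ┃   
                        ┃│ - │           ┃   
━━━━━━━━━━━━━━━━━━━━━━━━┛┼───┤           ┃   
            ┃│ 0 │ . │ = │ + │           ┃   
            ┃└───┴───┴───┴───┘           ┃   


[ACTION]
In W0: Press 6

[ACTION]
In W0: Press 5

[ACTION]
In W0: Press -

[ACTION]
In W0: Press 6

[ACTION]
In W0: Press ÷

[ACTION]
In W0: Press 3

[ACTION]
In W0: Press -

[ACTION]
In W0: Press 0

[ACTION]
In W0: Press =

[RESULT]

━━━━━━━━━━━━━┓                               
             ┃                               
─────────────┨━━━━━━━━━━┓                    
│Next:       ┃t         ┃                    
│████        ┃──────────┨                    
│            ┃2028      ┃                    
│            ┃ Sa Su    ┃                    
│            ┃  1  2    ┃                    
│            ┃7  8*  9  ┃━━━━━━━━━━━━━━━━┓   
│Score:      ┃4 15 16   ┃                ┃   
│0           ┃ 22 23    ┃────────────────┨   
│            ┃8 29 30   ┃     19.66666667┃   
━━━━━━━━━━━━━┛          ┃┬───┐           ┃   
                        ┃│ ÷ │           ┃   
                        ┃┼───┤           ┃   
                        ┃│ × │           ┃   
                        ┃┼───┤           ┃   
                        ┃│ - │           ┃   
━━━━━━━━━━━━━━━━━━━━━━━━┛┼───┤           ┃   
            ┃│ 0 │ . │ = │ + │           ┃   
            ┃└───┴───┴───┴───┘           ┃   


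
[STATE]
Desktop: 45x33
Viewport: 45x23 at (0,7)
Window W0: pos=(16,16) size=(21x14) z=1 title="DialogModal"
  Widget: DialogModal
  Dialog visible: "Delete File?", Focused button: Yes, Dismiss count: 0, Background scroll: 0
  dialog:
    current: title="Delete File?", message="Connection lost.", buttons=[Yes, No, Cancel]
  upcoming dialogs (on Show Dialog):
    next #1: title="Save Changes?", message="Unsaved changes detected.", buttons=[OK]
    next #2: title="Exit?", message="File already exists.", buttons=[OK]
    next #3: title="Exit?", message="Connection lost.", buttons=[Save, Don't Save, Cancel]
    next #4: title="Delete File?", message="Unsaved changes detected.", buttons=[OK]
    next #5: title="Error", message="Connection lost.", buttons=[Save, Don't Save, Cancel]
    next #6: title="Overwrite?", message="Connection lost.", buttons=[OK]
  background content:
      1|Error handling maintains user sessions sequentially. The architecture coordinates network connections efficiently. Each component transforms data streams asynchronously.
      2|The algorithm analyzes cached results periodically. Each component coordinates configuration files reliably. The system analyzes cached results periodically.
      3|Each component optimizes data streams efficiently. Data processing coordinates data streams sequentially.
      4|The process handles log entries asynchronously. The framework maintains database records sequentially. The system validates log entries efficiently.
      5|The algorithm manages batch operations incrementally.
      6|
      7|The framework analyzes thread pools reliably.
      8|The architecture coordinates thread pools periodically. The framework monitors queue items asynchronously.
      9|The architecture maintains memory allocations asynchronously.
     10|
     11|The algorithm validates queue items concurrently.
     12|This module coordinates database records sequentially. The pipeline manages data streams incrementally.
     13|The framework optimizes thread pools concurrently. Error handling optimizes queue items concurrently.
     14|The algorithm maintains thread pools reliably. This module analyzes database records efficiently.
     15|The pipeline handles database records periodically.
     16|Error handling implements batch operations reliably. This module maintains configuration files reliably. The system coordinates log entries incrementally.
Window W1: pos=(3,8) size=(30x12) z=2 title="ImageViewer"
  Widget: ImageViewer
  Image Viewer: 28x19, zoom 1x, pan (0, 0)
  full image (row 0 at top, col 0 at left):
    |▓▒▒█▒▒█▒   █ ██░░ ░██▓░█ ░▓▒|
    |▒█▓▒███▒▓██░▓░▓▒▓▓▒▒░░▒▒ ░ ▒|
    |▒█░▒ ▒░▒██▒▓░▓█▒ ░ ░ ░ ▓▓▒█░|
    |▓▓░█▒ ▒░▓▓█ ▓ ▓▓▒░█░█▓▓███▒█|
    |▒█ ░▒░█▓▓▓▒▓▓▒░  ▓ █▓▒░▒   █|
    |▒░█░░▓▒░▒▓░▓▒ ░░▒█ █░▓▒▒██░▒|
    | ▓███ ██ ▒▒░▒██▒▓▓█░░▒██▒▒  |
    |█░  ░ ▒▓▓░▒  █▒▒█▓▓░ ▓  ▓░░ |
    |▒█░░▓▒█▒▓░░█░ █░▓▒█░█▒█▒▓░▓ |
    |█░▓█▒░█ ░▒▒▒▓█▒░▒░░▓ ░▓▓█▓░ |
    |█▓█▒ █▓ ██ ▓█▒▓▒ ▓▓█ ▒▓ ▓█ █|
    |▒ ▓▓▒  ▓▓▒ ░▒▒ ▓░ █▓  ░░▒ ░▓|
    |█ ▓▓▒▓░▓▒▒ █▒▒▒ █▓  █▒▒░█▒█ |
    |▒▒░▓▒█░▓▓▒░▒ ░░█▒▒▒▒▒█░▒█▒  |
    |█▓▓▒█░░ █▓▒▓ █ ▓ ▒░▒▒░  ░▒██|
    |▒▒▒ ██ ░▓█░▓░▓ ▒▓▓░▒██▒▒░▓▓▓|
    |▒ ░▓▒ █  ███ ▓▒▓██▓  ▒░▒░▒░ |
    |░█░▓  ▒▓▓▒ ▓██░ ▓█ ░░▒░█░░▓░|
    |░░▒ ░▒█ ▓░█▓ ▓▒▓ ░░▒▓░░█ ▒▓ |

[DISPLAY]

                                             
   ┏━━━━━━━━━━━━━━━━━━━━━━━━━━━━┓            
   ┃ ImageViewer                ┃            
   ┠────────────────────────────┨            
   ┃▓▒▒█▒▒█▒   █ ██░░ ░██▓░█ ░▓▒┃            
   ┃▒█▓▒███▒▓██░▓░▓▒▓▓▒▒░░▒▒ ░ ▒┃            
   ┃▒█░▒ ▒░▒██▒▓░▓█▒ ░ ░ ░ ▓▓▒█░┃            
   ┃▓▓░█▒ ▒░▓▓█ ▓ ▓▓▒░█░█▓▓███▒█┃            
   ┃▒█ ░▒░█▓▓▓▒▓▓▒░  ▓ █▓▒░▒   █┃            
   ┃▒░█░░▓▒░▒▓░▓▒ ░░▒█ █░▓▒▒██░▒┃━━━┓        
   ┃ ▓███ ██ ▒▒░▒██▒▓▓█░░▒██▒▒  ┃   ┃        
   ┃█░  ░ ▒▓▓░▒  █▒▒█▓▓░ ▓  ▓░░ ┃───┨        
   ┗━━━━━━━━━━━━━━━━━━━━━━━━━━━━┛ain┃        
                ┃The algorithm analy┃        
                ┃Ea┌─────────────┐ti┃        
                ┃Th│ Delete File?│es┃        
                ┃Th│Connection lo│ag┃        
                ┃  │[Yes]  No   C│  ┃        
                ┃Th└─────────────┘ly┃        
                ┃The architecture co┃        
                ┃The architecture ma┃        
                ┃                   ┃        
                ┗━━━━━━━━━━━━━━━━━━━┛        


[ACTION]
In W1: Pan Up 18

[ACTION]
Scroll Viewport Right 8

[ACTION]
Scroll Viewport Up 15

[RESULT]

                                             
                                             
                                             
                                             
                                             
                                             
                                             
                                             
   ┏━━━━━━━━━━━━━━━━━━━━━━━━━━━━┓            
   ┃ ImageViewer                ┃            
   ┠────────────────────────────┨            
   ┃▓▒▒█▒▒█▒   █ ██░░ ░██▓░█ ░▓▒┃            
   ┃▒█▓▒███▒▓██░▓░▓▒▓▓▒▒░░▒▒ ░ ▒┃            
   ┃▒█░▒ ▒░▒██▒▓░▓█▒ ░ ░ ░ ▓▓▒█░┃            
   ┃▓▓░█▒ ▒░▓▓█ ▓ ▓▓▒░█░█▓▓███▒█┃            
   ┃▒█ ░▒░█▓▓▓▒▓▓▒░  ▓ █▓▒░▒   █┃            
   ┃▒░█░░▓▒░▒▓░▓▒ ░░▒█ █░▓▒▒██░▒┃━━━┓        
   ┃ ▓███ ██ ▒▒░▒██▒▓▓█░░▒██▒▒  ┃   ┃        
   ┃█░  ░ ▒▓▓░▒  █▒▒█▓▓░ ▓  ▓░░ ┃───┨        
   ┗━━━━━━━━━━━━━━━━━━━━━━━━━━━━┛ain┃        
                ┃The algorithm analy┃        
                ┃Ea┌─────────────┐ti┃        
                ┃Th│ Delete File?│es┃        
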